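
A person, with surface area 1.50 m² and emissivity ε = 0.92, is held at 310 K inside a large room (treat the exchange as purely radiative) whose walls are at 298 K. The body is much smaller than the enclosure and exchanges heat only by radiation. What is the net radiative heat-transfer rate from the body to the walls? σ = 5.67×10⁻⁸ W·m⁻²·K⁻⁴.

P_net ≈ 106 W

For a small grey body in a large enclosure: P_net = εσA(T_body⁴ − T_wall⁴).
A = 1.50 m²; T_body⁴ − T_wall⁴ = 9.235×10⁹ − 7.886×10⁹ = 1.349×10⁹ K⁴.
|P_net| = 0.92·5.67×10⁻⁸·1.500·1.349×10⁹.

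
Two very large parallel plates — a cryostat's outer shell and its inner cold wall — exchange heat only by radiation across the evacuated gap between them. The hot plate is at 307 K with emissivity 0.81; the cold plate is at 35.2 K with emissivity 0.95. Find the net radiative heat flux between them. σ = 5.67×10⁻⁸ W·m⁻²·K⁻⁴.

For two infinite grey parallel plates, q = σ(T₁⁴ − T₂⁴)/(1/ε₁ + 1/ε₂ − 1).
T₁⁴ − T₂⁴ = 8.883×10⁹ − 1.535×10⁶ = 8.881×10⁹ K⁴.
1/ε₁ + 1/ε₂ − 1 = 1.235 + 1.053 − 1 = 1.287.
q = 5.67×10⁻⁸ × 8.881×10⁹ / 1.287.

q ≈ 391 W/m²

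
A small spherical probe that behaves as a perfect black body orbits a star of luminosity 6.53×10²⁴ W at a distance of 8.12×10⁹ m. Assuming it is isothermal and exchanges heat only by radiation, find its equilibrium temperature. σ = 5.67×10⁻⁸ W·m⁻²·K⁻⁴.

T ≈ 432 K

First find the stellar flux at distance d: S = L/(4πd²) = 6.53×10²⁴/(4π·(8.12×10⁹)²) = 7881 W/m².
For an isothermal sphere, absorbed (1−a)S·πr² = emitted σ·4πr²·T⁴, so T⁴ = (1−a)S/(4σ).
T⁴ = 1.00·7881/(4·5.67×10⁻⁸) = 3.475×10¹⁰ K⁴.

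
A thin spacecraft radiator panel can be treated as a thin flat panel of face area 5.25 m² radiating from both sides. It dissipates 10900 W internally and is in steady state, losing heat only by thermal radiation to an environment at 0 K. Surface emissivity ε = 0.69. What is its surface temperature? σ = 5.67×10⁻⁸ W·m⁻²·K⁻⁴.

Steady state: internal power = radiated power, P = εσA T⁴.
Radiating area A = 2·5.25 = 10.50 m².
T⁴ = P/(εσA) = 10900/(0.69·5.67×10⁻⁸·10.50) = 2.653×10¹⁰ K⁴.
T = (2.653×10¹⁰)^(1/4).

T ≈ 404 K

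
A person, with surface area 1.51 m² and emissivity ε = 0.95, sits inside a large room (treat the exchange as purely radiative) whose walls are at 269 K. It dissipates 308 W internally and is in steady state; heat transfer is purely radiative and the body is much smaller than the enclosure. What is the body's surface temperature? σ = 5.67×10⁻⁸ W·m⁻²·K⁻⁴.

For a small grey body in a large enclosure, net radiated power = εσA(T⁴ − T_w⁴).
Steady state: P = εσA(T⁴ − T_w⁴) with A = 1.51 m².
T⁴ = P/(εσA) + T_w⁴ = 308/(0.95·5.67×10⁻⁸·1.510) + (269)⁴
    = 3.787×10⁹ + 5.236×10⁹ = 9.023×10⁹ K⁴.

T ≈ 308 K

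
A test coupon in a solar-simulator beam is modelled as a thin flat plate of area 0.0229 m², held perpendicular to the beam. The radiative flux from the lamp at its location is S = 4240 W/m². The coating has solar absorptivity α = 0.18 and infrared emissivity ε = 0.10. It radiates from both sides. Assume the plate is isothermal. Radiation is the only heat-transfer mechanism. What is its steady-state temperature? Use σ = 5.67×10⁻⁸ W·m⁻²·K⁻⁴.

At equilibrium, absorbed power = emitted power.
Absorbing cross-section = A = 0.02290 m²; emitting surface = 2A = 0.04580 m² (ratio 2).
αS·A_cross = εσ·A_surf·T⁴  ⇒  T⁴ = αS/(ε·2σ).
T⁴ = 0.180·4240/(0.10·2·5.67×10⁻⁸) = 6.730×10¹⁰ K⁴.
T = (6.730×10¹⁰)^(1/4).

T ≈ 509 K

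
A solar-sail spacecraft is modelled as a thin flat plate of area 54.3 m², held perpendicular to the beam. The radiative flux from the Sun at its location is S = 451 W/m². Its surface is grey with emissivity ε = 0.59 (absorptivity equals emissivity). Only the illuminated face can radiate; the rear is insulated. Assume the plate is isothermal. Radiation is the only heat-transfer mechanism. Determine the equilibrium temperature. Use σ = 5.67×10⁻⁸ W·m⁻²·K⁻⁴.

At equilibrium, absorbed power = emitted power.
Absorbing cross-section = A = 54.30 m²; emitting surface = A = 54.30 m² (ratio 1).
εS·A_cross = εσ·A_surf·T⁴  ⇒  T⁴ = S/(1σ)   (ε cancels).
T⁴ = 451/(1·5.67×10⁻⁸) = 7.954×10⁹ K⁴.
T = (7.954×10⁹)^(1/4).

T ≈ 299 K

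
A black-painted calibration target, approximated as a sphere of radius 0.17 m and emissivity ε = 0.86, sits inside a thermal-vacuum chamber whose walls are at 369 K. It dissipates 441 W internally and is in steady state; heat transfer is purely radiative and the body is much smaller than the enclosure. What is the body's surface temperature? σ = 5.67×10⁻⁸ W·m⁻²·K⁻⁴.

For a small grey body in a large enclosure, net radiated power = εσA(T⁴ − T_w⁴).
Steady state: P = εσA(T⁴ − T_w⁴) with A = 4πr² = 0.3632 m².
T⁴ = P/(εσA) + T_w⁴ = 441/(0.86·5.67×10⁻⁸·0.3632) + (369)⁴
    = 2.490×10¹⁰ + 1.854×10¹⁰ = 4.344×10¹⁰ K⁴.

T ≈ 457 K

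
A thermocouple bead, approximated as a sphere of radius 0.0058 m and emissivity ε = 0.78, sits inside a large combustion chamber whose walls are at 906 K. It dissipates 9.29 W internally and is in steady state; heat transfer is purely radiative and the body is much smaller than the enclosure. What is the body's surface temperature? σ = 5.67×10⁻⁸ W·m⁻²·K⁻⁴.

T ≈ 1040 K

For a small grey body in a large enclosure, net radiated power = εσA(T⁴ − T_w⁴).
Steady state: P = εσA(T⁴ − T_w⁴) with A = 4πr² = 4.227×10⁻⁴ m².
T⁴ = P/(εσA) + T_w⁴ = 9.29/(0.78·5.67×10⁻⁸·4.227×10⁻⁴) + (906)⁴
    = 4.969×10¹¹ + 6.738×10¹¹ = 1.171×10¹² K⁴.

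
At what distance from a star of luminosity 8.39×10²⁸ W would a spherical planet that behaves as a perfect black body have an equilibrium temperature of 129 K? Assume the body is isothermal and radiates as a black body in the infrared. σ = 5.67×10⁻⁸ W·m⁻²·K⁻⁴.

For an isothermal black-emitting sphere, (1−a)S·πr² = σ·4πr²·T⁴ ⇒ S = 4σT⁴/(1−a).
S = 4·5.67×10⁻⁸·(129)⁴/1.00 = 62.81 W/m².
Flux falls as S = L/(4πd²), so d = √(L/(4πS)) = √(8.39×10²⁸/(4π·62.81)).

d ≈ 1.03×10¹³ m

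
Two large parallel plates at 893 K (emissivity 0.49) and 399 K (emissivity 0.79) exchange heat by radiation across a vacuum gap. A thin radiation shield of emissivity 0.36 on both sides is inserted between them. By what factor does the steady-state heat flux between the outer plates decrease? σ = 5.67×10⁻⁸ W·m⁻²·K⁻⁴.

Without shield: q₀ = σΔ(T⁴)/(1/ε₁+1/ε₂−1) with denominator 2.307.
With shield the two gaps are in series; the resistances add: (1/ε₁+1/ε_s−1)+(1/ε_s+1/ε₂−1) = 3.819+3.044 = 6.862.
Heat-flux ratio q₀/q = 6.862/2.307.

factor ≈ 2.97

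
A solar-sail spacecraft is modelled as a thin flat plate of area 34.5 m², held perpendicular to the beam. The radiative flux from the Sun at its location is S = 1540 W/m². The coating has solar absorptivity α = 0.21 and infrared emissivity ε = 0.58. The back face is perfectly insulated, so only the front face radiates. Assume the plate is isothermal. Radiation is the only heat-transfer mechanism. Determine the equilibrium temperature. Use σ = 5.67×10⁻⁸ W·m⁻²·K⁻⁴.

T ≈ 315 K

At equilibrium, absorbed power = emitted power.
Absorbing cross-section = A = 34.50 m²; emitting surface = A = 34.50 m² (ratio 1).
αS·A_cross = εσ·A_surf·T⁴  ⇒  T⁴ = αS/(ε·1σ).
T⁴ = 0.210·1540/(0.58·1·5.67×10⁻⁸) = 9.834×10⁹ K⁴.
T = (9.834×10⁹)^(1/4).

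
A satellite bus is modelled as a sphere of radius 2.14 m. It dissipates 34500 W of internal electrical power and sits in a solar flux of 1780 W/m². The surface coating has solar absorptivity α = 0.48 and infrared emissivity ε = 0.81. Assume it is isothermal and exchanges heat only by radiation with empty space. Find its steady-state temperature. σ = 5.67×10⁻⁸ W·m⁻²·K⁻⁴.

At steady state, absorbed solar power + internal power = radiated power.
Absorbed: α·S·A_cross = 0.48·1780·14.39 = 12290 W (cross-section πr²).
Total input = 12290 + 34500 = 46790 W.
Radiated: εσ·A_surf·T⁴ with A_surf = 4πr² = 57.55 m².
T⁴ = 46790/(0.81·5.67×10⁻⁸·57.55) = 1.770×10¹⁰ K⁴.

T ≈ 365 K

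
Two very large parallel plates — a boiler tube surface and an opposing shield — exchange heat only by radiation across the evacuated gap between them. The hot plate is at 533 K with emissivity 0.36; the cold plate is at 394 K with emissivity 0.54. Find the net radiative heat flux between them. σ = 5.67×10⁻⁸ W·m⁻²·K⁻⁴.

q ≈ 884 W/m²

For two infinite grey parallel plates, q = σ(T₁⁴ − T₂⁴)/(1/ε₁ + 1/ε₂ − 1).
T₁⁴ − T₂⁴ = 8.071×10¹⁰ − 2.410×10¹⁰ = 5.661×10¹⁰ K⁴.
1/ε₁ + 1/ε₂ − 1 = 2.778 + 1.852 − 1 = 3.630.
q = 5.67×10⁻⁸ × 5.661×10¹⁰ / 3.630.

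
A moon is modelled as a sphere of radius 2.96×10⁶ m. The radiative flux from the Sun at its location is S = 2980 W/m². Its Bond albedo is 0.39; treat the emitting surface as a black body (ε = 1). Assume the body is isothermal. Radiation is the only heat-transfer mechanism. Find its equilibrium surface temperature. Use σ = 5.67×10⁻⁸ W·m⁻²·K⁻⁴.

At equilibrium, absorbed power = emitted power.
Absorbing cross-section = πr² = 2.753×10¹³ m²; emitting surface = 4πr² = 1.101×10¹⁴ m² (ratio 4).
(1−a)S·A_cross = εσ·A_surf·T⁴  ⇒  T⁴ = (1−a)S/(4σ).
T⁴ = 0.610·2980/(4·5.67×10⁻⁸) = 8.015×10⁹ K⁴.
T = (8.015×10⁹)^(1/4).

T ≈ 299 K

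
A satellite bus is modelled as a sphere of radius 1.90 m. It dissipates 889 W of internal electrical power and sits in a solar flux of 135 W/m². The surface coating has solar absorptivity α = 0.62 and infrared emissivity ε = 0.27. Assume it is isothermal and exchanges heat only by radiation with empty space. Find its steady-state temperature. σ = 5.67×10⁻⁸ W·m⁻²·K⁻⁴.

At steady state, absorbed solar power + internal power = radiated power.
Absorbed: α·S·A_cross = 0.62·135·11.34 = 949.3 W (cross-section πr²).
Total input = 949.3 + 889 = 1838 W.
Radiated: εσ·A_surf·T⁴ with A_surf = 4πr² = 45.36 m².
T⁴ = 1838/(0.27·5.67×10⁻⁸·45.36) = 2.647×10⁹ K⁴.

T ≈ 227 K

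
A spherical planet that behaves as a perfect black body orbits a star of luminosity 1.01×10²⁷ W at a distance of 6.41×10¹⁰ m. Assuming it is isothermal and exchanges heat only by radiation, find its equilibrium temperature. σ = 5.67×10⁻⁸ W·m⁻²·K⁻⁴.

T ≈ 542 K

First find the stellar flux at distance d: S = L/(4πd²) = 1.01×10²⁷/(4π·(6.41×10¹⁰)²) = 19560 W/m².
For an isothermal sphere, absorbed (1−a)S·πr² = emitted σ·4πr²·T⁴, so T⁴ = (1−a)S/(4σ).
T⁴ = 1.00·19560/(4·5.67×10⁻⁸) = 8.625×10¹⁰ K⁴.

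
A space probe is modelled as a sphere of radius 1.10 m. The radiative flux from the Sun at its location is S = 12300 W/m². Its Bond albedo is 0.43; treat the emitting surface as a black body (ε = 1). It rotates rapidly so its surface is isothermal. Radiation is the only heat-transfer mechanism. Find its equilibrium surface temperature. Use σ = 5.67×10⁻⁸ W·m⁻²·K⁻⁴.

T ≈ 419 K

At equilibrium, absorbed power = emitted power.
Absorbing cross-section = πr² = 3.801 m²; emitting surface = 4πr² = 15.21 m² (ratio 4).
(1−a)S·A_cross = εσ·A_surf·T⁴  ⇒  T⁴ = (1−a)S/(4σ).
T⁴ = 0.570·12300/(4·5.67×10⁻⁸) = 3.091×10¹⁰ K⁴.
T = (3.091×10¹⁰)^(1/4).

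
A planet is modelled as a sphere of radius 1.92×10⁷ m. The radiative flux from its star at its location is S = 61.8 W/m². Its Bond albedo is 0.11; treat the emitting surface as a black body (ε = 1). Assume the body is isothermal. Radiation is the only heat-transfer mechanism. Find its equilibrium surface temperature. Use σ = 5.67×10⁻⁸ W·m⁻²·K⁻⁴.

At equilibrium, absorbed power = emitted power.
Absorbing cross-section = πr² = 1.158×10¹⁵ m²; emitting surface = 4πr² = 4.632×10¹⁵ m² (ratio 4).
(1−a)S·A_cross = εσ·A_surf·T⁴  ⇒  T⁴ = (1−a)S/(4σ).
T⁴ = 0.890·61.8/(4·5.67×10⁻⁸) = 2.425×10⁸ K⁴.
T = (2.425×10⁸)^(1/4).

T ≈ 125 K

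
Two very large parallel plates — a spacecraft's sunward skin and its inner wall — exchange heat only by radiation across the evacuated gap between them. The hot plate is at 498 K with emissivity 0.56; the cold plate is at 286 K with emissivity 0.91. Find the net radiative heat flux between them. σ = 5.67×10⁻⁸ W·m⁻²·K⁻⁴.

q ≈ 1650 W/m²

For two infinite grey parallel plates, q = σ(T₁⁴ − T₂⁴)/(1/ε₁ + 1/ε₂ − 1).
T₁⁴ − T₂⁴ = 6.151×10¹⁰ − 6.691×10⁹ = 5.482×10¹⁰ K⁴.
1/ε₁ + 1/ε₂ − 1 = 1.786 + 1.099 − 1 = 1.885.
q = 5.67×10⁻⁸ × 5.482×10¹⁰ / 1.885.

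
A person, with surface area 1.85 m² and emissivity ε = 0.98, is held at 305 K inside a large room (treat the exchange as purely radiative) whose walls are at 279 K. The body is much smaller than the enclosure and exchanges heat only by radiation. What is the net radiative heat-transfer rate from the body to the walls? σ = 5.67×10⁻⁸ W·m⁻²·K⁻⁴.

For a small grey body in a large enclosure: P_net = εσA(T_body⁴ − T_wall⁴).
A = 1.85 m²; T_body⁴ − T_wall⁴ = 8.654×10⁹ − 6.059×10⁹ = 2.594×10⁹ K⁴.
|P_net| = 0.98·5.67×10⁻⁸·1.850·2.594×10⁹.

P_net ≈ 267 W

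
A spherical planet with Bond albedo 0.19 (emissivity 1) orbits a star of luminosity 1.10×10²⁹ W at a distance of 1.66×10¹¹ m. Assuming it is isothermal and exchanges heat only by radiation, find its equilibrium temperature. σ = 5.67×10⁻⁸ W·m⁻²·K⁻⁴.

First find the stellar flux at distance d: S = L/(4πd²) = 1.10×10²⁹/(4π·(1.66×10¹¹)²) = 3.177×10⁵ W/m².
For an isothermal sphere, absorbed (1−a)S·πr² = emitted σ·4πr²·T⁴, so T⁴ = (1−a)S/(4σ).
T⁴ = 0.810·3.177×10⁵/(4·5.67×10⁻⁸) = 1.135×10¹² K⁴.

T ≈ 1030 K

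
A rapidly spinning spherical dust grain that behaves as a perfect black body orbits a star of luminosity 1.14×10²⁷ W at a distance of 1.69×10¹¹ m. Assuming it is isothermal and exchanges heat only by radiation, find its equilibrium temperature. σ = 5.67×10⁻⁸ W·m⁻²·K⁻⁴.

T ≈ 344 K

First find the stellar flux at distance d: S = L/(4πd²) = 1.14×10²⁷/(4π·(1.69×10¹¹)²) = 3176 W/m².
For an isothermal sphere, absorbed (1−a)S·πr² = emitted σ·4πr²·T⁴, so T⁴ = (1−a)S/(4σ).
T⁴ = 1.00·3176/(4·5.67×10⁻⁸) = 1.400×10¹⁰ K⁴.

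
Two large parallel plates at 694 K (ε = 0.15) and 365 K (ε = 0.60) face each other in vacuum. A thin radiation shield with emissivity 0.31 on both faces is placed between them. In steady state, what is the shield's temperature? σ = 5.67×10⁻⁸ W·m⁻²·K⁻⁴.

In steady state the net flux on the hot side equals that on the cold side.
σ(T₁⁴−T_s⁴)/D₁ = σ(T_s⁴−T₂⁴)/D₂, with D₁ = 1/ε₁+1/ε_s−1 = 8.892, D₂ = 1/ε_s+1/ε₂−1 = 3.892.
Solve for T_s⁴: T_s⁴ = (D₂·T₁⁴ + D₁·T₂⁴)/(D₁+D₂) = 8.297×10¹⁰ K⁴.

T_s ≈ 537 K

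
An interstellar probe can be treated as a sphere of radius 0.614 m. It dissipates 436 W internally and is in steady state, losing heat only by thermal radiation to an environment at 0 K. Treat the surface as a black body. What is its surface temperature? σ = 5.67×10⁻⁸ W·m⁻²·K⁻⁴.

Steady state: internal power = radiated power, P = εσA T⁴.
Radiating area A = 4πr² = 4.737 m².
T⁴ = P/(εσA) = 436/(1.0·5.67×10⁻⁸·4.737) = 1.623×10⁹ K⁴.
T = (1.623×10⁹)^(1/4).

T ≈ 201 K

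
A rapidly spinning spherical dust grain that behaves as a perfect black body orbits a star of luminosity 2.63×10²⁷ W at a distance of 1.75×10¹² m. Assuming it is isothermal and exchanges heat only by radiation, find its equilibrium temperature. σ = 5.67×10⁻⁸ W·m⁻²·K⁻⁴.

First find the stellar flux at distance d: S = L/(4πd²) = 2.63×10²⁷/(4π·(1.75×10¹²)²) = 68.34 W/m².
For an isothermal sphere, absorbed (1−a)S·πr² = emitted σ·4πr²·T⁴, so T⁴ = (1−a)S/(4σ).
T⁴ = 1.00·68.34/(4·5.67×10⁻⁸) = 3.013×10⁸ K⁴.

T ≈ 132 K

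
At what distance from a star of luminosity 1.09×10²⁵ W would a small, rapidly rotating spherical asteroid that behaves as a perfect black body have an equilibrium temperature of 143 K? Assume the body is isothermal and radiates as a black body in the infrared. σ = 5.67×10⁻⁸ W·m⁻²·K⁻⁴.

For an isothermal black-emitting sphere, (1−a)S·πr² = σ·4πr²·T⁴ ⇒ S = 4σT⁴/(1−a).
S = 4·5.67×10⁻⁸·(143)⁴/1.00 = 94.84 W/m².
Flux falls as S = L/(4πd²), so d = √(L/(4πS)) = √(1.09×10²⁵/(4π·94.84)).

d ≈ 9.56×10¹⁰ m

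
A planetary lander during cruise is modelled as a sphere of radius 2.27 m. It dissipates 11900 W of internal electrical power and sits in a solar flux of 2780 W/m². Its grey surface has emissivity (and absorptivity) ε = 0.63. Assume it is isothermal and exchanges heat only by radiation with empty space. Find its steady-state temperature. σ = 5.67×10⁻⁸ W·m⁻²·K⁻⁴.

At steady state, absorbed solar power + internal power = radiated power.
Absorbed: α·S·A_cross = 0.63·2780·16.19 = 28350 W (cross-section πr²).
Total input = 28350 + 11900 = 40250 W.
Radiated: εσ·A_surf·T⁴ with A_surf = 4πr² = 64.75 m².
T⁴ = 40250/(0.63·5.67×10⁻⁸·64.75) = 1.740×10¹⁰ K⁴.

T ≈ 363 K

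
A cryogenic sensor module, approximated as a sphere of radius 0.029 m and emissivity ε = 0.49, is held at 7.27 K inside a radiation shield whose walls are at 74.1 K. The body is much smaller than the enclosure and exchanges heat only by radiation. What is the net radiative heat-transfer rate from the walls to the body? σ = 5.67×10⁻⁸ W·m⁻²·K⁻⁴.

For a small grey body in a large enclosure: P_net = εσA(T_body⁴ − T_wall⁴).
A = 4πr² = 0.01057 m²; T_body⁴ − T_wall⁴ = 2793 − 3.015×10⁷ = -3.015×10⁷ K⁴.
|P_net| = 0.49·5.67×10⁻⁸·0.01057·3.015×10⁷.

P_net ≈ 0.00885 W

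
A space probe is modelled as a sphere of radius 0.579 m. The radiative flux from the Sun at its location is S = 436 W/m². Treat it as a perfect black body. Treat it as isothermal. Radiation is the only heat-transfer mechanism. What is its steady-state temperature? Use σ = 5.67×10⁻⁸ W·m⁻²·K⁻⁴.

At equilibrium, absorbed power = emitted power.
Absorbing cross-section = πr² = 1.053 m²; emitting surface = 4πr² = 4.213 m² (ratio 4).
S·A_cross = εσ·A_surf·T⁴  ⇒  T⁴ = S/(4σ).
T⁴ = 1.00·436/(4·5.67×10⁻⁸) = 1.922×10⁹ K⁴.
T = (1.922×10⁹)^(1/4).

T ≈ 209 K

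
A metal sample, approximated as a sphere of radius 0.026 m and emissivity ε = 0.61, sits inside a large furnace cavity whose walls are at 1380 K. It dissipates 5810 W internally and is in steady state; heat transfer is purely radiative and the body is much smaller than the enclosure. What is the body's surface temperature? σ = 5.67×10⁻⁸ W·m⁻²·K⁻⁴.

T ≈ 2200 K

For a small grey body in a large enclosure, net radiated power = εσA(T⁴ − T_w⁴).
Steady state: P = εσA(T⁴ − T_w⁴) with A = 4πr² = 0.008495 m².
T⁴ = P/(εσA) + T_w⁴ = 5810/(0.61·5.67×10⁻⁸·0.008495) + (1380)⁴
    = 1.977×10¹³ + 3.627×10¹² = 2.340×10¹³ K⁴.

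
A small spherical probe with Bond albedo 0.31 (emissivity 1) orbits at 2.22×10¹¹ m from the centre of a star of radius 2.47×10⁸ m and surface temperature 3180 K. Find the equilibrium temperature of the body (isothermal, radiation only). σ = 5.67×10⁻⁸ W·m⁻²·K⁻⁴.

The star's surface emits σT_*⁴; at distance d the flux is S = σT_*⁴(R_*/d)².
S = 5.67×10⁻⁸·(3180)⁴·(2.47×10⁸/2.22×10¹¹)² = 7.178 W/m².
For an isothermal sphere T⁴ = (1−a)S/(4σ) = 2.184×10⁷ K⁴.

T ≈ 68.4 K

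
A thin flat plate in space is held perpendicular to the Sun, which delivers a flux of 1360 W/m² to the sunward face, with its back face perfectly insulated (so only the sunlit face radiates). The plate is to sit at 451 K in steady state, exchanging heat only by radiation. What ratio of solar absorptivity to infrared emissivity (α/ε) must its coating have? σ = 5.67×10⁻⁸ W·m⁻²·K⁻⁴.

Balance: αS·A = εσ·1A·T⁴ ⇒ α/ε = σT⁴/S.
α/ε = 5.67×10⁻⁸·(451)⁴/1360 = 5.67×10⁻⁸·4.137×10¹⁰/1360.

α/ε ≈ 1.72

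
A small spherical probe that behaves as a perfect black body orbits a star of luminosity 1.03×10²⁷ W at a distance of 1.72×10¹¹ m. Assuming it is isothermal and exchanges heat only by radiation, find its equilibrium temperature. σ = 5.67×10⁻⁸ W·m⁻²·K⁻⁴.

T ≈ 332 K

First find the stellar flux at distance d: S = L/(4πd²) = 1.03×10²⁷/(4π·(1.72×10¹¹)²) = 2771 W/m².
For an isothermal sphere, absorbed (1−a)S·πr² = emitted σ·4πr²·T⁴, so T⁴ = (1−a)S/(4σ).
T⁴ = 1.00·2771/(4·5.67×10⁻⁸) = 1.222×10¹⁰ K⁴.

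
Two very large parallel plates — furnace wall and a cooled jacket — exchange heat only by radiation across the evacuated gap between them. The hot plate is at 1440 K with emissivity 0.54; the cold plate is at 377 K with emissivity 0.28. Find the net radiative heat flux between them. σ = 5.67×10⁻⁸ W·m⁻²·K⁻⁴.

For two infinite grey parallel plates, q = σ(T₁⁴ − T₂⁴)/(1/ε₁ + 1/ε₂ − 1).
T₁⁴ − T₂⁴ = 4.300×10¹² − 2.020×10¹⁰ = 4.280×10¹² K⁴.
1/ε₁ + 1/ε₂ − 1 = 1.852 + 3.571 − 1 = 4.423.
q = 5.67×10⁻⁸ × 4.280×10¹² / 4.423.

q ≈ 54900 W/m²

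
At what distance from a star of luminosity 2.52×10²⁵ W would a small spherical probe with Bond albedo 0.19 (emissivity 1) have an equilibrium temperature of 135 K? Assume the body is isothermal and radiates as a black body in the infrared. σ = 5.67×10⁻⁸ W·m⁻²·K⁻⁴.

For an isothermal black-emitting sphere, (1−a)S·πr² = σ·4πr²·T⁴ ⇒ S = 4σT⁴/(1−a).
S = 4·5.67×10⁻⁸·(135)⁴/0.810 = 93.00 W/m².
Flux falls as S = L/(4πd²), so d = √(L/(4πS)) = √(2.52×10²⁵/(4π·93.00)).

d ≈ 1.47×10¹¹ m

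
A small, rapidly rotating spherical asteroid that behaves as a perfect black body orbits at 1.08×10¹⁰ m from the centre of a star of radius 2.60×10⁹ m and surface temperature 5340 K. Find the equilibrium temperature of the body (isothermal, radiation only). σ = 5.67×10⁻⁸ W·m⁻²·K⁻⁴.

T ≈ 1850 K

The star's surface emits σT_*⁴; at distance d the flux is S = σT_*⁴(R_*/d)².
S = 5.67×10⁻⁸·(5340)⁴·(2.60×10⁹/1.08×10¹⁰)² = 2.672×10⁶ W/m².
For an isothermal sphere T⁴ = (1−a)S/(4σ) = 1.178×10¹³ K⁴.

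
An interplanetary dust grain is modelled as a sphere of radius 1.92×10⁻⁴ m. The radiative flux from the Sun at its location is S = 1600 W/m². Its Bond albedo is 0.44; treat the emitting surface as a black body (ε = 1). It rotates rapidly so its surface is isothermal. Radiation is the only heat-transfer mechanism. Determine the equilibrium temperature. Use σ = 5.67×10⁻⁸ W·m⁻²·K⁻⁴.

T ≈ 251 K

At equilibrium, absorbed power = emitted power.
Absorbing cross-section = πr² = 1.158×10⁻⁷ m²; emitting surface = 4πr² = 4.632×10⁻⁷ m² (ratio 4).
(1−a)S·A_cross = εσ·A_surf·T⁴  ⇒  T⁴ = (1−a)S/(4σ).
T⁴ = 0.560·1600/(4·5.67×10⁻⁸) = 3.951×10⁹ K⁴.
T = (3.951×10⁹)^(1/4).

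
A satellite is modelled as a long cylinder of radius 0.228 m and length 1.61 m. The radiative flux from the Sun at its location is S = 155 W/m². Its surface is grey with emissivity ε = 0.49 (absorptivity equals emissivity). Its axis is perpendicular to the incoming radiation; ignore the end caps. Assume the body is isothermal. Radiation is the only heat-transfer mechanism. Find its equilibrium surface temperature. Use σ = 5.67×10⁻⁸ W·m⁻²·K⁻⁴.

At equilibrium, absorbed power = emitted power.
Absorbing cross-section = 2rL = 0.7342 m²; emitting surface = 2πrL = 2.306 m² (ratio π).
εS·A_cross = εσ·A_surf·T⁴  ⇒  T⁴ = S/(πσ)   (ε cancels).
T⁴ = 155/(π·5.67×10⁻⁸) = 8.702×10⁸ K⁴.
T = (8.702×10⁸)^(1/4).

T ≈ 172 K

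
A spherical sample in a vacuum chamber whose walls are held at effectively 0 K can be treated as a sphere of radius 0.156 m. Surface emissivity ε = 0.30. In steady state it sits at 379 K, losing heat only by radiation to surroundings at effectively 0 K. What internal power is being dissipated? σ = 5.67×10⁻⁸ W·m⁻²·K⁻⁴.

Steady state: P = εσA T⁴.
A = 4πr² = 0.3058 m²; T⁴ = (379)⁴ = 2.063×10¹⁰ K⁴.
P = 0.30 × 5.67×10⁻⁸ × 0.3058 × 2.063×10¹⁰.

P ≈ 107 W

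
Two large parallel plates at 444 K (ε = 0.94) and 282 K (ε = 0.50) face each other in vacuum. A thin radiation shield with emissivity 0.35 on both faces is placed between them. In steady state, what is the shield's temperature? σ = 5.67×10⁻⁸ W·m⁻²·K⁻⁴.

In steady state the net flux on the hot side equals that on the cold side.
σ(T₁⁴−T_s⁴)/D₁ = σ(T_s⁴−T₂⁴)/D₂, with D₁ = 1/ε₁+1/ε_s−1 = 2.921, D₂ = 1/ε_s+1/ε₂−1 = 3.857.
Solve for T_s⁴: T_s⁴ = (D₂·T₁⁴ + D₁·T₂⁴)/(D₁+D₂) = 2.484×10¹⁰ K⁴.

T_s ≈ 397 K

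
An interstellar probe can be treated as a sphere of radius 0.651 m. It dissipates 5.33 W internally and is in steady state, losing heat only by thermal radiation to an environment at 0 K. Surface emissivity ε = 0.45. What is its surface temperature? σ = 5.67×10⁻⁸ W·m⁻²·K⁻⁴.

Steady state: internal power = radiated power, P = εσA T⁴.
Radiating area A = 4πr² = 5.326 m².
T⁴ = P/(εσA) = 5.33/(0.45·5.67×10⁻⁸·5.326) = 3.922×10⁷ K⁴.
T = (3.922×10⁷)^(1/4).

T ≈ 79.1 K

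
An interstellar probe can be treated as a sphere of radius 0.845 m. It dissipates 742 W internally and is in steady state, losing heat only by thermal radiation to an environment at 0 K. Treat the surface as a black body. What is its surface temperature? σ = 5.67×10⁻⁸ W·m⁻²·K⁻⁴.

T ≈ 195 K

Steady state: internal power = radiated power, P = εσA T⁴.
Radiating area A = 4πr² = 8.973 m².
T⁴ = P/(εσA) = 742/(1.0·5.67×10⁻⁸·8.973) = 1.458×10⁹ K⁴.
T = (1.458×10⁹)^(1/4).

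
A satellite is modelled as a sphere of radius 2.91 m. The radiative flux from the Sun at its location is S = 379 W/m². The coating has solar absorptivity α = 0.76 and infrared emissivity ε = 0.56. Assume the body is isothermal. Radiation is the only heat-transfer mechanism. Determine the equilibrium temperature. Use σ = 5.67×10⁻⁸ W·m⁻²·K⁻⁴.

T ≈ 218 K

At equilibrium, absorbed power = emitted power.
Absorbing cross-section = πr² = 26.60 m²; emitting surface = 4πr² = 106.4 m² (ratio 4).
αS·A_cross = εσ·A_surf·T⁴  ⇒  T⁴ = αS/(ε·4σ).
T⁴ = 0.760·379/(0.56·4·5.67×10⁻⁸) = 2.268×10⁹ K⁴.
T = (2.268×10⁹)^(1/4).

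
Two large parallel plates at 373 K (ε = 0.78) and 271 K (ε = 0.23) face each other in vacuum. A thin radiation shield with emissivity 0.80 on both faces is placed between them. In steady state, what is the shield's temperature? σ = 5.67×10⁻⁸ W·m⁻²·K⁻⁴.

In steady state the net flux on the hot side equals that on the cold side.
σ(T₁⁴−T_s⁴)/D₁ = σ(T_s⁴−T₂⁴)/D₂, with D₁ = 1/ε₁+1/ε_s−1 = 1.532, D₂ = 1/ε_s+1/ε₂−1 = 4.598.
Solve for T_s⁴: T_s⁴ = (D₂·T₁⁴ + D₁·T₂⁴)/(D₁+D₂) = 1.587×10¹⁰ K⁴.

T_s ≈ 355 K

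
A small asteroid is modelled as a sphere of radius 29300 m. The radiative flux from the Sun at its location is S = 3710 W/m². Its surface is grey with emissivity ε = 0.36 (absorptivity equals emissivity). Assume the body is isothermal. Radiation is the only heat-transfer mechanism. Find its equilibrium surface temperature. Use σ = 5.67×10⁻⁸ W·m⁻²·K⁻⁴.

T ≈ 358 K

At equilibrium, absorbed power = emitted power.
Absorbing cross-section = πr² = 2.697×10⁹ m²; emitting surface = 4πr² = 1.079×10¹⁰ m² (ratio 4).
εS·A_cross = εσ·A_surf·T⁴  ⇒  T⁴ = S/(4σ)   (ε cancels).
T⁴ = 3710/(4·5.67×10⁻⁸) = 1.636×10¹⁰ K⁴.
T = (1.636×10¹⁰)^(1/4).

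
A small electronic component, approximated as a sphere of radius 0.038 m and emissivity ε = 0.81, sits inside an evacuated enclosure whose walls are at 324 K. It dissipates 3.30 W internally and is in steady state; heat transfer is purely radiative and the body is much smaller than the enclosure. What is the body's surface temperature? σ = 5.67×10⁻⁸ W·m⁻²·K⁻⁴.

T ≈ 350 K

For a small grey body in a large enclosure, net radiated power = εσA(T⁴ − T_w⁴).
Steady state: P = εσA(T⁴ − T_w⁴) with A = 4πr² = 0.01815 m².
T⁴ = P/(εσA) + T_w⁴ = 3.30/(0.81·5.67×10⁻⁸·0.01815) + (324)⁴
    = 3.960×10⁹ + 1.102×10¹⁰ = 1.498×10¹⁰ K⁴.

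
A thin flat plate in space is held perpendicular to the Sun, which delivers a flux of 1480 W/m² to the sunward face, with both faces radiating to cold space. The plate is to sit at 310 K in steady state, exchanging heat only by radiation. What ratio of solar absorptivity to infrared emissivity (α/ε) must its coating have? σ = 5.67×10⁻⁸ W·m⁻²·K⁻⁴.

Balance: αS·A = εσ·2A·T⁴ ⇒ α/ε = 2σT⁴/S.
α/ε = 2·5.67×10⁻⁸·(310)⁴/1480 = 2·5.67×10⁻⁸·9.235×10⁹/1480.

α/ε ≈ 0.708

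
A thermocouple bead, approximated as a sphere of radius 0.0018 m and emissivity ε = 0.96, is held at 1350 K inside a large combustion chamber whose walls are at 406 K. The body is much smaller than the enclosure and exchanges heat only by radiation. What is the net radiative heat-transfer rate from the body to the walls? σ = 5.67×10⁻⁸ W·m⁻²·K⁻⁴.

P_net ≈ 7.30 W

For a small grey body in a large enclosure: P_net = εσA(T_body⁴ − T_wall⁴).
A = 4πr² = 4.072×10⁻⁵ m²; T_body⁴ − T_wall⁴ = 3.322×10¹² − 2.717×10¹⁰ = 3.294×10¹² K⁴.
|P_net| = 0.96·5.67×10⁻⁸·4.072×10⁻⁵·3.294×10¹².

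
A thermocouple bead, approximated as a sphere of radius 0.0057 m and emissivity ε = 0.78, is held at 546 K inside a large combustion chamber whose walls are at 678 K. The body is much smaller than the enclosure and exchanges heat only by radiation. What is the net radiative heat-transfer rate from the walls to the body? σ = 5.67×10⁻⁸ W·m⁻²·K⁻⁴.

For a small grey body in a large enclosure: P_net = εσA(T_body⁴ − T_wall⁴).
A = 4πr² = 4.083×10⁻⁴ m²; T_body⁴ − T_wall⁴ = 8.887×10¹⁰ − 2.113×10¹¹ = -1.224×10¹¹ K⁴.
|P_net| = 0.78·5.67×10⁻⁸·4.083×10⁻⁴·1.224×10¹¹.

P_net ≈ 2.21 W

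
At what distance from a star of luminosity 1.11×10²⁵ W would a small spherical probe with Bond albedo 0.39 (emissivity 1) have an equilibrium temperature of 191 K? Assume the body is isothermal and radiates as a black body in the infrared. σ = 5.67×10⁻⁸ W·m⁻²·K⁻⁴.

For an isothermal black-emitting sphere, (1−a)S·πr² = σ·4πr²·T⁴ ⇒ S = 4σT⁴/(1−a).
S = 4·5.67×10⁻⁸·(191)⁴/0.610 = 494.8 W/m².
Flux falls as S = L/(4πd²), so d = √(L/(4πS)) = √(1.11×10²⁵/(4π·494.8)).

d ≈ 4.23×10¹⁰ m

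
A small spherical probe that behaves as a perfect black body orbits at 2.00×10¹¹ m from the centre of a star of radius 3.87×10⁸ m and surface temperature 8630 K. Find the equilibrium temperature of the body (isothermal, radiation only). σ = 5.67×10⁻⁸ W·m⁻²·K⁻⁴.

T ≈ 268 K

The star's surface emits σT_*⁴; at distance d the flux is S = σT_*⁴(R_*/d)².
S = 5.67×10⁻⁸·(8630)⁴·(3.87×10⁸/2.00×10¹¹)² = 1178 W/m².
For an isothermal sphere T⁴ = (1−a)S/(4σ) = 5.192×10⁹ K⁴.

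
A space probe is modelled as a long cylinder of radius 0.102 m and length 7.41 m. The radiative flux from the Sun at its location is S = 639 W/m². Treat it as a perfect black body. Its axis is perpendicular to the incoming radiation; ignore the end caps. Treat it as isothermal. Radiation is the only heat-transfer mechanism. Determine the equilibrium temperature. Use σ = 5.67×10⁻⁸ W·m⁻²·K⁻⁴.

T ≈ 245 K

At equilibrium, absorbed power = emitted power.
Absorbing cross-section = 2rL = 1.512 m²; emitting surface = 2πrL = 4.749 m² (ratio π).
S·A_cross = εσ·A_surf·T⁴  ⇒  T⁴ = S/(πσ).
T⁴ = 1.00·639/(π·5.67×10⁻⁸) = 3.587×10⁹ K⁴.
T = (3.587×10⁹)^(1/4).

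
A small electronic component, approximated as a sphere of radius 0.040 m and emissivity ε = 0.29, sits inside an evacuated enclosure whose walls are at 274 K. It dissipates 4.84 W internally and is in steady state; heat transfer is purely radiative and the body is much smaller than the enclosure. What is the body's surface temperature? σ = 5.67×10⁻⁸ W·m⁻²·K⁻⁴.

For a small grey body in a large enclosure, net radiated power = εσA(T⁴ − T_w⁴).
Steady state: P = εσA(T⁴ − T_w⁴) with A = 4πr² = 0.02011 m².
T⁴ = P/(εσA) + T_w⁴ = 4.84/(0.29·5.67×10⁻⁸·0.02011) + (274)⁴
    = 1.464×10¹⁰ + 5.636×10⁹ = 2.028×10¹⁰ K⁴.

T ≈ 377 K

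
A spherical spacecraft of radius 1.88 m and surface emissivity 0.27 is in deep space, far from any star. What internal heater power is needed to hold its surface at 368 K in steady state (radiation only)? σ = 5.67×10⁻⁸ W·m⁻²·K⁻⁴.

P ≈ 12500 W

P = εσ·4πr²·T⁴.
4πr² = 44.41 m²; T⁴ = 1.834×10¹⁰ K⁴.
P = 0.27·5.67×10⁻⁸·44.41·1.834×10¹⁰.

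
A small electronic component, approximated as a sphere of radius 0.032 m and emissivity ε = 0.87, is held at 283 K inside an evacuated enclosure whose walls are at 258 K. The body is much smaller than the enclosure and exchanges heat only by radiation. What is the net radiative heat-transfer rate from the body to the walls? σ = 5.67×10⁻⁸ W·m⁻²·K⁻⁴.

For a small grey body in a large enclosure: P_net = εσA(T_body⁴ − T_wall⁴).
A = 4πr² = 0.01287 m²; T_body⁴ − T_wall⁴ = 6.414×10⁹ − 4.431×10⁹ = 1.983×10⁹ K⁴.
|P_net| = 0.87·5.67×10⁻⁸·0.01287·1.983×10⁹.

P_net ≈ 1.26 W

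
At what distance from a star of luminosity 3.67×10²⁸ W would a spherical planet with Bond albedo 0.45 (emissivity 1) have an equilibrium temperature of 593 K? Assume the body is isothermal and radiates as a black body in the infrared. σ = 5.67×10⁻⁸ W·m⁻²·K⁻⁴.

For an isothermal black-emitting sphere, (1−a)S·πr² = σ·4πr²·T⁴ ⇒ S = 4σT⁴/(1−a).
S = 4·5.67×10⁻⁸·(593)⁴/0.550 = 50990 W/m².
Flux falls as S = L/(4πd²), so d = √(L/(4πS)) = √(3.67×10²⁸/(4π·50990)).

d ≈ 2.39×10¹¹ m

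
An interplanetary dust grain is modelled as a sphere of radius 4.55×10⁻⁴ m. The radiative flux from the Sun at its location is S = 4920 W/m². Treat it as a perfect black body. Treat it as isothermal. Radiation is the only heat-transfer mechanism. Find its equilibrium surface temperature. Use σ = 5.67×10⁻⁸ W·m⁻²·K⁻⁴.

At equilibrium, absorbed power = emitted power.
Absorbing cross-section = πr² = 6.504×10⁻⁷ m²; emitting surface = 4πr² = 2.602×10⁻⁶ m² (ratio 4).
S·A_cross = εσ·A_surf·T⁴  ⇒  T⁴ = S/(4σ).
T⁴ = 1.00·4920/(4·5.67×10⁻⁸) = 2.169×10¹⁰ K⁴.
T = (2.169×10¹⁰)^(1/4).

T ≈ 384 K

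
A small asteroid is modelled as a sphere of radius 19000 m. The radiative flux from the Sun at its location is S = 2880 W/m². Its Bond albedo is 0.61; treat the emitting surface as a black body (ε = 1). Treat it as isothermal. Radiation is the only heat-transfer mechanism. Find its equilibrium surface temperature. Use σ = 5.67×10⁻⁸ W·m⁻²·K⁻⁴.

At equilibrium, absorbed power = emitted power.
Absorbing cross-section = πr² = 1.134×10⁹ m²; emitting surface = 4πr² = 4.536×10⁹ m² (ratio 4).
(1−a)S·A_cross = εσ·A_surf·T⁴  ⇒  T⁴ = (1−a)S/(4σ).
T⁴ = 0.390·2880/(4·5.67×10⁻⁸) = 4.952×10⁹ K⁴.
T = (4.952×10⁹)^(1/4).

T ≈ 265 K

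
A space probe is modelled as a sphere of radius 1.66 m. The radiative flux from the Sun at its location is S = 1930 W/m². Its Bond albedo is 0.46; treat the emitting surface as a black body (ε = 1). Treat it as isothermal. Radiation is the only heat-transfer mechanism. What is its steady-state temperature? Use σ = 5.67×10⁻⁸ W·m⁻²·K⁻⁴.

T ≈ 260 K

At equilibrium, absorbed power = emitted power.
Absorbing cross-section = πr² = 8.657 m²; emitting surface = 4πr² = 34.63 m² (ratio 4).
(1−a)S·A_cross = εσ·A_surf·T⁴  ⇒  T⁴ = (1−a)S/(4σ).
T⁴ = 0.540·1930/(4·5.67×10⁻⁸) = 4.595×10⁹ K⁴.
T = (4.595×10⁹)^(1/4).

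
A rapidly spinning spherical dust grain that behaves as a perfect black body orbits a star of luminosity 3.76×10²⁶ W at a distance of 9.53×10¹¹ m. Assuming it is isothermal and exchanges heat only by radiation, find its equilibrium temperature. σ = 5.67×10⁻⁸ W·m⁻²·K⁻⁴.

T ≈ 110 K

First find the stellar flux at distance d: S = L/(4πd²) = 3.76×10²⁶/(4π·(9.53×10¹¹)²) = 32.95 W/m².
For an isothermal sphere, absorbed (1−a)S·πr² = emitted σ·4πr²·T⁴, so T⁴ = (1−a)S/(4σ).
T⁴ = 1.00·32.95/(4·5.67×10⁻⁸) = 1.453×10⁸ K⁴.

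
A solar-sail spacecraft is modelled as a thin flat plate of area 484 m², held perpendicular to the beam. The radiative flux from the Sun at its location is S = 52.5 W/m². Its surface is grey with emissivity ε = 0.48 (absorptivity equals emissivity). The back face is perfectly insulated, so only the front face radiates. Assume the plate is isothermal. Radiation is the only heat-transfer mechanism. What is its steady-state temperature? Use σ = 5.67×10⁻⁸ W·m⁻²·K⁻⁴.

T ≈ 174 K

At equilibrium, absorbed power = emitted power.
Absorbing cross-section = A = 484.0 m²; emitting surface = A = 484.0 m² (ratio 1).
εS·A_cross = εσ·A_surf·T⁴  ⇒  T⁴ = S/(1σ)   (ε cancels).
T⁴ = 52.5/(1·5.67×10⁻⁸) = 9.259×10⁸ K⁴.
T = (9.259×10⁸)^(1/4).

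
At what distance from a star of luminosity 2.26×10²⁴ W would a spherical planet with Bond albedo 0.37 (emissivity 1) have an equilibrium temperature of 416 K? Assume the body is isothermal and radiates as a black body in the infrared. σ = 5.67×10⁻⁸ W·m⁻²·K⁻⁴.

For an isothermal black-emitting sphere, (1−a)S·πr² = σ·4πr²·T⁴ ⇒ S = 4σT⁴/(1−a).
S = 4·5.67×10⁻⁸·(416)⁴/0.630 = 10780 W/m².
Flux falls as S = L/(4πd²), so d = √(L/(4πS)) = √(2.26×10²⁴/(4π·10780)).

d ≈ 4.08×10⁹ m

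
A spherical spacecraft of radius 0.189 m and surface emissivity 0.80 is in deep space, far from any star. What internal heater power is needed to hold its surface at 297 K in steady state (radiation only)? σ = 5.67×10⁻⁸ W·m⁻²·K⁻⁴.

P ≈ 158 W

P = εσ·4πr²·T⁴.
4πr² = 0.4489 m²; T⁴ = 7.781×10⁹ K⁴.
P = 0.80·5.67×10⁻⁸·0.4489·7.781×10⁹.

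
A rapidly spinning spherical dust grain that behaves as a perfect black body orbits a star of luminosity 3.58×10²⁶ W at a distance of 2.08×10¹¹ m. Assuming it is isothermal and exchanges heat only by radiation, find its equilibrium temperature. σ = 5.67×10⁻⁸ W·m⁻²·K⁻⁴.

T ≈ 232 K

First find the stellar flux at distance d: S = L/(4πd²) = 3.58×10²⁶/(4π·(2.08×10¹¹)²) = 658.5 W/m².
For an isothermal sphere, absorbed (1−a)S·πr² = emitted σ·4πr²·T⁴, so T⁴ = (1−a)S/(4σ).
T⁴ = 1.00·658.5/(4·5.67×10⁻⁸) = 2.903×10⁹ K⁴.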